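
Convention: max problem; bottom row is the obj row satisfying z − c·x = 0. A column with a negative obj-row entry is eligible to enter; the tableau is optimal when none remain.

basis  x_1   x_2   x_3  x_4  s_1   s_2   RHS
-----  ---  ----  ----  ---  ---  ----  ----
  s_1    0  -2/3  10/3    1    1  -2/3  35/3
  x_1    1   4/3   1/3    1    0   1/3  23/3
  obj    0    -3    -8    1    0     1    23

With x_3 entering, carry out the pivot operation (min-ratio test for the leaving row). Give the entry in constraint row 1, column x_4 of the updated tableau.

3/10

Ratio test on column x_3 — row 1: (35/3)/(10/3) = 7/2; row 2: (23/3)/(1/3) = 23. Minimum is 7/2 at row 1 (s_1 leaves); pivot element 10/3.
Divide row 1 by 10/3; eliminate column x_3 from the other rows.
In the new row 1, the x_4 entry is the old entry divided by the pivot: 1/(10/3) = 3/10.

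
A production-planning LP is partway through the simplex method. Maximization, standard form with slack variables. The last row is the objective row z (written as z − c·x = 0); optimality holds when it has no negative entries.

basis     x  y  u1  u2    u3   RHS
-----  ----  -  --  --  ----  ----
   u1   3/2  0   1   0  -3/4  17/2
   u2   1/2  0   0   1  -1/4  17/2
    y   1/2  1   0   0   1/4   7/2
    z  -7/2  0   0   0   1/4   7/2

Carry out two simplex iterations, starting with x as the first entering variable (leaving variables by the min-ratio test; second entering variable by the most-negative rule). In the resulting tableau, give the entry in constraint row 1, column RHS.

Ratio test on column x — row 1: (17/2)/(3/2) = 17/3; row 2: (17/2)/(1/2) = 17; row 3: (7/2)/(1/2) = 7. Minimum is 17/3 at row 1 (u1 leaves); pivot element 3/2.
Divide row 1 by 3/2; eliminate column x from the other rows.
Second iteration: most negative z-row entry is -3/2 in column u3, so u3 enters.
Ratio test on column u3 — row 1: entry -1/2 ≤ 0; row 2: entry 0 ≤ 0; row 3: (2/3)/(1/2) = 4/3. Minimum is 4/3 at row 3 (y leaves); pivot element 1/2.
Divide row 3 by 1/2; eliminate column u3 from the other rows.
After both pivots, the entry at constraint row 1, column RHS is 19/3.

19/3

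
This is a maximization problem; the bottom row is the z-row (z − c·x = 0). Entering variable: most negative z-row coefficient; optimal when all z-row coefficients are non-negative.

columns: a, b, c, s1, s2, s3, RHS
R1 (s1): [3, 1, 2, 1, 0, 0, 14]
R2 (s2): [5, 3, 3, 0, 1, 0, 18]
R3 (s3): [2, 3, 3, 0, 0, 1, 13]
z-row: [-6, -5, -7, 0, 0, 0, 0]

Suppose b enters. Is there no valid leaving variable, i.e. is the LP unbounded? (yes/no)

no

Column b has positive entries in row(s) 1, 2, 3, so the ratio test bounds it — not unbounded.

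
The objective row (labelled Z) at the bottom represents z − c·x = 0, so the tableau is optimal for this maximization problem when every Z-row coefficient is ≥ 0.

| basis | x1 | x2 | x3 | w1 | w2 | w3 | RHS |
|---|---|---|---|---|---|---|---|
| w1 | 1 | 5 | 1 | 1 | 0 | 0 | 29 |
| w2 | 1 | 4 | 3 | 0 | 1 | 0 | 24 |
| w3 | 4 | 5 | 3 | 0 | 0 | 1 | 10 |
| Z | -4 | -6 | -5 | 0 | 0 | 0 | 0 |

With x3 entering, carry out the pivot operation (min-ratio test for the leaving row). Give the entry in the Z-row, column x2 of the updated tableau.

7/3

Ratio test on column x3 — row 1: 29/1 = 29; row 2: 24/3 = 8; row 3: 10/3 = 10/3. Minimum is 10/3 at row 3 (w3 leaves); pivot element 3.
Divide row 3 by 3; eliminate column x3 from the other rows.
Z-row update in column x2: -6 − (-5)·(5/3) = 7/3.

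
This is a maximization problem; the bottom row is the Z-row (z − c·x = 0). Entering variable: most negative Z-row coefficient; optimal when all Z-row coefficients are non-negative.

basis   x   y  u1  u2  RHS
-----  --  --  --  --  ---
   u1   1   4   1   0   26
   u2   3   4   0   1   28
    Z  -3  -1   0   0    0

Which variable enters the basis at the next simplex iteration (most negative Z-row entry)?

Negative Z-row entries: x: -3, y: -1.
The most negative is -3 in column x, so x enters.

x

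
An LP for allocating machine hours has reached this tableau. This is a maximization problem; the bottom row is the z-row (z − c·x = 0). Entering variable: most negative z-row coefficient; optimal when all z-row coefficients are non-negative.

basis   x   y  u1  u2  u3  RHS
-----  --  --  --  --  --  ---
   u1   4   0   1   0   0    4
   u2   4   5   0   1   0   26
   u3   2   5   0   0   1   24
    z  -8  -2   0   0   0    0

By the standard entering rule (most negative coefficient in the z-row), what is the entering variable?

x

Negative z-row entries: x: -8, y: -2.
The most negative is -8 in column x, so x enters.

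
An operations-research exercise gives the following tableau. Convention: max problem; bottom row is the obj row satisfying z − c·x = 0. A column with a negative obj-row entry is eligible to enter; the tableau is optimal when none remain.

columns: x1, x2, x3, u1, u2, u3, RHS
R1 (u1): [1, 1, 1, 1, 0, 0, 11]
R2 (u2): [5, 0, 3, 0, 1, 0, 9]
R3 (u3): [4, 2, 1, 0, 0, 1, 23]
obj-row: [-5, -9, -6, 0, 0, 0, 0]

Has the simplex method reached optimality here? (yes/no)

The obj-row has a negative entry -9 in column x2, so it is not optimal.

no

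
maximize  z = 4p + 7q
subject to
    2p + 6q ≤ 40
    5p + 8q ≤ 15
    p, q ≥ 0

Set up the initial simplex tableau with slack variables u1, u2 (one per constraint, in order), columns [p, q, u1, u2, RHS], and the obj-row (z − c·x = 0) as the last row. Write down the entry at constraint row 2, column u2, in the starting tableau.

1

Slack u2 belongs to constraint 2; its column is the unit vector e_2, so the entry in row 2 is 1.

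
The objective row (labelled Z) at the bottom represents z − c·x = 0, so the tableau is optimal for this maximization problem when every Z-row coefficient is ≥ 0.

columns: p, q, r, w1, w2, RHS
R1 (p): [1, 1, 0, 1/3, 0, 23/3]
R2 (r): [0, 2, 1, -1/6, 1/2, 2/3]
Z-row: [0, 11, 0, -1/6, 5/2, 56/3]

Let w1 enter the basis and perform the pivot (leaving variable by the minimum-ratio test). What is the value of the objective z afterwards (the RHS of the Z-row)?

Ratio test on column w1 — row 1: (23/3)/(1/3) = 23; row 2: entry -1/6 ≤ 0. Minimum is 23 at row 1 (p leaves); pivot element 1/3.
Pivot on row 1; the Z-row RHS becomes 56/3 − (-1/6)·23 = 45/2.

45/2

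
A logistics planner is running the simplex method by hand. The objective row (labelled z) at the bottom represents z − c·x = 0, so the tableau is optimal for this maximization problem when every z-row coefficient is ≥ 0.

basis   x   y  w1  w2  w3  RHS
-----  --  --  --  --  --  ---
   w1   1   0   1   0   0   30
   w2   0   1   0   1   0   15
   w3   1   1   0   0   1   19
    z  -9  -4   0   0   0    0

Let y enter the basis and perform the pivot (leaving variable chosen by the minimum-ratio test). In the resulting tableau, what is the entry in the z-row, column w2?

4

Ratio test on column y — row 1: entry 0 ≤ 0; row 2: 15/1 = 15; row 3: 19/1 = 19. Minimum is 15 at row 2 (w2 leaves); pivot element 1.
Divide row 2 by 1; eliminate column y from the other rows.
z-row update in column w2: 0 − (-4)·1 = 4.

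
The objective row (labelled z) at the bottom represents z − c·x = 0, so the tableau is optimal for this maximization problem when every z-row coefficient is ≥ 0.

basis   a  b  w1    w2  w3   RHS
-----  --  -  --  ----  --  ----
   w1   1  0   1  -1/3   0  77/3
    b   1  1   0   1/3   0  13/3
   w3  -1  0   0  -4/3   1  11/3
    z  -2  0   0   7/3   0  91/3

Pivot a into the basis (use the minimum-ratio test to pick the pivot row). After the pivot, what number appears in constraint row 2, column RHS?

13/3

Ratio test on column a — row 1: (77/3)/1 = 77/3; row 2: (13/3)/1 = 13/3; row 3: entry -1 ≤ 0. Minimum is 13/3 at row 2 (b leaves); pivot element 1.
Divide row 2 by 1; eliminate column a from the other rows.
In the new row 2, the RHS entry is the old entry divided by the pivot: (13/3)/1 = 13/3.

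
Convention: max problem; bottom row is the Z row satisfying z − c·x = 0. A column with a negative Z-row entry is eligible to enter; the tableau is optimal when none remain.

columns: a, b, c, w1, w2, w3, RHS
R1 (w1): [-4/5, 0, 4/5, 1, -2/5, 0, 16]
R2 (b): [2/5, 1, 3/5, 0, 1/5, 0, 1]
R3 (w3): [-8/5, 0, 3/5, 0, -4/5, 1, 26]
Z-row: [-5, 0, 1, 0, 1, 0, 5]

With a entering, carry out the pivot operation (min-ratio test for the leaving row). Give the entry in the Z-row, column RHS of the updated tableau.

Ratio test on column a — row 1: entry -4/5 ≤ 0; row 2: 1/(2/5) = 5/2; row 3: entry -8/5 ≤ 0. Minimum is 5/2 at row 2 (b leaves); pivot element 2/5.
Divide row 2 by 2/5; eliminate column a from the other rows.
Z-row update in column RHS: 5 − (-5)·(5/2) = 35/2.

35/2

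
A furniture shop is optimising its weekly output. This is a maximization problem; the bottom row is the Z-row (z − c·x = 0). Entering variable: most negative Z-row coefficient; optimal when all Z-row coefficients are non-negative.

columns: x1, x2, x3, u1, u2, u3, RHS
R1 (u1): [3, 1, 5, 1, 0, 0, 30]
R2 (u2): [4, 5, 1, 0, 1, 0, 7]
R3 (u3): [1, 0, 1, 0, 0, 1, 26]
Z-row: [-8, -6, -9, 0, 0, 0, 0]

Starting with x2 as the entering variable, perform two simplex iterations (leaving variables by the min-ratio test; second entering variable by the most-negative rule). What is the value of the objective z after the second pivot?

439/8

Ratio test on column x2 — row 1: 30/1 = 30; row 2: 7/5 = 7/5; row 3: entry 0 ≤ 0. Minimum is 7/5 at row 2 (u2 leaves); pivot element 5.
Pivot on row 2; the Z-row RHS becomes 0 − (-6)·(7/5) = 42/5.
Next entering variable (most negative Z-row entry -39/5): x3.
Ratio test on column x3 — row 1: (143/5)/(24/5) = 143/24; row 2: (7/5)/(1/5) = 7; row 3: 26/1 = 26. Minimum is 143/24 at row 1 (u1 leaves); pivot element 24/5.
After the second pivot the Z-row RHS is 42/5 − (-39/5)·(143/24) = 439/8.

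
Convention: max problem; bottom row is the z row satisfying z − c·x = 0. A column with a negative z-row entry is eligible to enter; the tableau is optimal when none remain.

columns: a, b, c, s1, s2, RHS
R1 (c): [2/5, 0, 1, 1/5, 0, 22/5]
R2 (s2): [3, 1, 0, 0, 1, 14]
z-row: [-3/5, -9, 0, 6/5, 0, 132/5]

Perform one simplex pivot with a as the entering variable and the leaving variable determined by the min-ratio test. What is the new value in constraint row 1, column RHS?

Ratio test on column a — row 1: (22/5)/(2/5) = 11; row 2: 14/3 = 14/3. Minimum is 14/3 at row 2 (s2 leaves); pivot element 3.
Divide row 2 by 3; eliminate column a from the other rows.
Row 1 update in column RHS: 22/5 − (2/5)·(14/3) = 38/15.

38/15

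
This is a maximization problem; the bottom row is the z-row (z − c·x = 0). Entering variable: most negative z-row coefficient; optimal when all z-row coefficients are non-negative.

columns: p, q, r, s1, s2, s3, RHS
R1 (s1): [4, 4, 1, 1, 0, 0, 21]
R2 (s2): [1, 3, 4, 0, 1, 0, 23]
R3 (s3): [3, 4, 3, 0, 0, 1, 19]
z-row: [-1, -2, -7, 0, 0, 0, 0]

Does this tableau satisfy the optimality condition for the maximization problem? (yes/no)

no

The z-row has a negative entry -7 in column r, so it is not optimal.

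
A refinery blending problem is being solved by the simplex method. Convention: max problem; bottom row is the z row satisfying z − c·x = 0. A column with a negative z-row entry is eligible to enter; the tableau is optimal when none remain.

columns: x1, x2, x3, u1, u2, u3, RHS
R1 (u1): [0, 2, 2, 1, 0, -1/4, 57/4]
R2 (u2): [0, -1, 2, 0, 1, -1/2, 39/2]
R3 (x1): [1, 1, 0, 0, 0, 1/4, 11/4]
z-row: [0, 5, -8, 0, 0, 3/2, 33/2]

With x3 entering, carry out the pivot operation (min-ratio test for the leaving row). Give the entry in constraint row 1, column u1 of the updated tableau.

1/2

Ratio test on column x3 — row 1: (57/4)/2 = 57/8; row 2: (39/2)/2 = 39/4; row 3: entry 0 ≤ 0. Minimum is 57/8 at row 1 (u1 leaves); pivot element 2.
Divide row 1 by 2; eliminate column x3 from the other rows.
In the new row 1, the u1 entry is the old entry divided by the pivot: 1/2 = 1/2.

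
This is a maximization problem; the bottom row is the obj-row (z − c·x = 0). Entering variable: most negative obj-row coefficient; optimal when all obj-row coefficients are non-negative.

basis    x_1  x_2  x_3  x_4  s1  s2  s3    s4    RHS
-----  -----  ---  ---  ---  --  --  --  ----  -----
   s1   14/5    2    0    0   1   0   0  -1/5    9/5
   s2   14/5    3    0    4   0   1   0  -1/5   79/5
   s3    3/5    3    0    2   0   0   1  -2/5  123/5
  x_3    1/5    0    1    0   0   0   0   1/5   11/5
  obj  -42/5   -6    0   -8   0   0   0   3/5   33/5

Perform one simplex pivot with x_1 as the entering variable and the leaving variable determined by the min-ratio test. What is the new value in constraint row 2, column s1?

Ratio test on column x_1 — row 1: (9/5)/(14/5) = 9/14; row 2: (79/5)/(14/5) = 79/14; row 3: (123/5)/(3/5) = 41; row 4: (11/5)/(1/5) = 11. Minimum is 9/14 at row 1 (s1 leaves); pivot element 14/5.
Divide row 1 by 14/5; eliminate column x_1 from the other rows.
Row 2 update in column s1: 0 − (14/5)·(5/14) = -1.

-1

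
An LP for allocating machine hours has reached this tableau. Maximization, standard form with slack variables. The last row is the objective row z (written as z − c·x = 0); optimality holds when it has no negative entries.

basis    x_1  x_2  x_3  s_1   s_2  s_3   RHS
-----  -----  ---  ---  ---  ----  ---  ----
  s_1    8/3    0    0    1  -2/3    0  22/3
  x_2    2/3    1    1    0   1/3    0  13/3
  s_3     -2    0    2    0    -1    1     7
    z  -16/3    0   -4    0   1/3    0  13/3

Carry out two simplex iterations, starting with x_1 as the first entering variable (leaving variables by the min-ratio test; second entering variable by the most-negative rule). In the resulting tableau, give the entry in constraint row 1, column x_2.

Ratio test on column x_1 — row 1: (22/3)/(8/3) = 11/4; row 2: (13/3)/(2/3) = 13/2; row 3: entry -2 ≤ 0. Minimum is 11/4 at row 1 (s_1 leaves); pivot element 8/3.
Divide row 1 by 8/3; eliminate column x_1 from the other rows.
Second iteration: most negative z-row entry is -4 in column x_3, so x_3 enters.
Ratio test on column x_3 — row 1: entry 0 ≤ 0; row 2: (5/2)/1 = 5/2; row 3: (25/2)/2 = 25/4. Minimum is 5/2 at row 2 (x_2 leaves); pivot element 1.
Divide row 2 by 1; eliminate column x_3 from the other rows.
After both pivots, the entry at constraint row 1, column x_2 is 0.

0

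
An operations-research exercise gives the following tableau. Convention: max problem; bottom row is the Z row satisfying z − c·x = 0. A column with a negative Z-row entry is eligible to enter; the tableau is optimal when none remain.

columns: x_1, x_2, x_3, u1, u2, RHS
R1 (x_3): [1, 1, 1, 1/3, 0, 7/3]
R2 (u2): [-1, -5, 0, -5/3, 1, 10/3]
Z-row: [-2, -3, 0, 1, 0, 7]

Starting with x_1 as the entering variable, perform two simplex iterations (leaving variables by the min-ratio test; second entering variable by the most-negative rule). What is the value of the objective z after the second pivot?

14

Ratio test on column x_1 — row 1: (7/3)/1 = 7/3; row 2: entry -1 ≤ 0. Minimum is 7/3 at row 1 (x_3 leaves); pivot element 1.
Pivot on row 1; the Z-row RHS becomes 7 − (-2)·(7/3) = 35/3.
Next entering variable (most negative Z-row entry -1): x_2.
Ratio test on column x_2 — row 1: (7/3)/1 = 7/3; row 2: entry -4 ≤ 0. Minimum is 7/3 at row 1 (x_1 leaves); pivot element 1.
After the second pivot the Z-row RHS is 35/3 − (-1)·(7/3) = 14.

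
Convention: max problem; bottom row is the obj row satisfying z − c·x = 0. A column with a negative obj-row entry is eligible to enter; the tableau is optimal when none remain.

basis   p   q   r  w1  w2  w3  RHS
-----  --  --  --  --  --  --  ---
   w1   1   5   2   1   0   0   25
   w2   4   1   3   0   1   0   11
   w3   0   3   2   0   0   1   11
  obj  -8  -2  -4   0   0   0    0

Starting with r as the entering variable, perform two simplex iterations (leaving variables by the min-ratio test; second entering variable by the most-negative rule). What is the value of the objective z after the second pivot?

Ratio test on column r — row 1: 25/2 = 25/2; row 2: 11/3 = 11/3; row 3: 11/2 = 11/2. Minimum is 11/3 at row 2 (w2 leaves); pivot element 3.
Pivot on row 2; the obj-row RHS becomes 0 − (-4)·(11/3) = 44/3.
Next entering variable (most negative obj-row entry -8/3): p.
Ratio test on column p — row 1: entry -5/3 ≤ 0; row 2: (11/3)/(4/3) = 11/4; row 3: entry -8/3 ≤ 0. Minimum is 11/4 at row 2 (r leaves); pivot element 4/3.
After the second pivot the obj-row RHS is 44/3 − (-8/3)·(11/4) = 22.

22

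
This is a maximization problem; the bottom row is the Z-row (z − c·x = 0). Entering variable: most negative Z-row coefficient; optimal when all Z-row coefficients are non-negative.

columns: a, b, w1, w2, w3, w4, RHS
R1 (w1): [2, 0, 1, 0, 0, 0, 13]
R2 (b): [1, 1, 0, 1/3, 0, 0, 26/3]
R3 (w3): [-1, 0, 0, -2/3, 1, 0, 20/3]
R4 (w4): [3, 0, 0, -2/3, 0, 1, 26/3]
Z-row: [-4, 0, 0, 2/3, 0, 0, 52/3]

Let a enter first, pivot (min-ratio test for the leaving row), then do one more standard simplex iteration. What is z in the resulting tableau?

156/5

Ratio test on column a — row 1: 13/2 = 13/2; row 2: (26/3)/1 = 26/3; row 3: entry -1 ≤ 0; row 4: (26/3)/3 = 26/9. Minimum is 26/9 at row 4 (w4 leaves); pivot element 3.
Pivot on row 4; the Z-row RHS becomes 52/3 − (-4)·(26/9) = 260/9.
Next entering variable (most negative Z-row entry -2/9): w2.
Ratio test on column w2 — row 1: (65/9)/(4/9) = 65/4; row 2: (52/9)/(5/9) = 52/5; row 3: entry -8/9 ≤ 0; row 4: entry -2/9 ≤ 0. Minimum is 52/5 at row 2 (b leaves); pivot element 5/9.
After the second pivot the Z-row RHS is 260/9 − (-2/9)·(52/5) = 156/5.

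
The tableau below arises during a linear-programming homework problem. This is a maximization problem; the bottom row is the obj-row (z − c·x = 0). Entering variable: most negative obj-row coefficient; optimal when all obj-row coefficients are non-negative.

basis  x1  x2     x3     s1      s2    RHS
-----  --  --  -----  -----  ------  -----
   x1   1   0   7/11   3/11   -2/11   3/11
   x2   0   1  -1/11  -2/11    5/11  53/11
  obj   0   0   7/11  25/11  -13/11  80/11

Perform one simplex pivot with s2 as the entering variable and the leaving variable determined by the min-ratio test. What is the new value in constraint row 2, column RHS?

53/5

Ratio test on column s2 — row 1: entry -2/11 ≤ 0; row 2: (53/11)/(5/11) = 53/5. Minimum is 53/5 at row 2 (x2 leaves); pivot element 5/11.
Divide row 2 by 5/11; eliminate column s2 from the other rows.
In the new row 2, the RHS entry is the old entry divided by the pivot: (53/11)/(5/11) = 53/5.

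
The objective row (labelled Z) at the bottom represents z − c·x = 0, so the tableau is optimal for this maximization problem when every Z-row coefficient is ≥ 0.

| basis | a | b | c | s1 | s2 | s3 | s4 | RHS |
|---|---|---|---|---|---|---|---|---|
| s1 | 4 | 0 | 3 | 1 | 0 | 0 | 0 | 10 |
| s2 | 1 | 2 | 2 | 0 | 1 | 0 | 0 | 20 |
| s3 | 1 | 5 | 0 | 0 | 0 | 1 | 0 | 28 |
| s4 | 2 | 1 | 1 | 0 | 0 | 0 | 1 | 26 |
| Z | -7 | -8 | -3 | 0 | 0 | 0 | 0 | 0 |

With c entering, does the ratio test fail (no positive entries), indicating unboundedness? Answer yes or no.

no

Column c has positive entries in row(s) 1, 2, 4, so the ratio test bounds it — not unbounded.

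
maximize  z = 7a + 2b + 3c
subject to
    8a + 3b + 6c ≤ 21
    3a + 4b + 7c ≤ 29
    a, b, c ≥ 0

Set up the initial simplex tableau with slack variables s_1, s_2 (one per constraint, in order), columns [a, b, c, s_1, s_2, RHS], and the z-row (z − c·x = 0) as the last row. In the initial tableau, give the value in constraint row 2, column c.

7

Constraint 2 has coefficient 7 on c.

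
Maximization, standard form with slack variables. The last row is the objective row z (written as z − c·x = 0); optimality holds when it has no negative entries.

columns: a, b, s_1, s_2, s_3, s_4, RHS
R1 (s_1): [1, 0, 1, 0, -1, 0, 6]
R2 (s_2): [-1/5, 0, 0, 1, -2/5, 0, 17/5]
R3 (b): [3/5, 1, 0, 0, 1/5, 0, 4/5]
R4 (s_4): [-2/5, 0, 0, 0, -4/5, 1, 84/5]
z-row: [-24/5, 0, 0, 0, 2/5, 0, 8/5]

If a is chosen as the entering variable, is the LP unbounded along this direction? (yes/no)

Column a has positive entries in row(s) 1, 3, so the ratio test bounds it — not unbounded.

no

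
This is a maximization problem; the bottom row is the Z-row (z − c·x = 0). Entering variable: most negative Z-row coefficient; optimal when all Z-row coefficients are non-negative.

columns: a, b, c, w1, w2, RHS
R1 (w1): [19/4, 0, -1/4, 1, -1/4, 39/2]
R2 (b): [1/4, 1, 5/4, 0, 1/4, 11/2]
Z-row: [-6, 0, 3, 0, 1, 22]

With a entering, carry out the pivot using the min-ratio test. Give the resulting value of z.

886/19

Ratio test on column a — row 1: (39/2)/(19/4) = 78/19; row 2: (11/2)/(1/4) = 22. Minimum is 78/19 at row 1 (w1 leaves); pivot element 19/4.
Pivot on row 1; the Z-row RHS becomes 22 − (-6)·(78/19) = 886/19.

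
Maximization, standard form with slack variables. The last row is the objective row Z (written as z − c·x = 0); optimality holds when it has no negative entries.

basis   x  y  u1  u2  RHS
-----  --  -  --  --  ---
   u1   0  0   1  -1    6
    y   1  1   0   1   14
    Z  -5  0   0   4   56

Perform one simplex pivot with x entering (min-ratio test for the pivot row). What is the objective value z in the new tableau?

Ratio test on column x — row 1: entry 0 ≤ 0; row 2: 14/1 = 14. Minimum is 14 at row 2 (y leaves); pivot element 1.
Pivot on row 2; the Z-row RHS becomes 56 − (-5)·14 = 126.

126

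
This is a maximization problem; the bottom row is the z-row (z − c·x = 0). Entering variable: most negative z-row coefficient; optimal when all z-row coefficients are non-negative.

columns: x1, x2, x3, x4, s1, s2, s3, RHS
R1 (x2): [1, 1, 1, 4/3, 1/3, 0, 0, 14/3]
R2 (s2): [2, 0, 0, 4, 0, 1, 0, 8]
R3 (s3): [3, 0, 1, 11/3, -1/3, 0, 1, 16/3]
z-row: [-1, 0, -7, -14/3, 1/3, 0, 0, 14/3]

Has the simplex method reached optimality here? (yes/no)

no

The z-row has a negative entry -7 in column x3, so it is not optimal.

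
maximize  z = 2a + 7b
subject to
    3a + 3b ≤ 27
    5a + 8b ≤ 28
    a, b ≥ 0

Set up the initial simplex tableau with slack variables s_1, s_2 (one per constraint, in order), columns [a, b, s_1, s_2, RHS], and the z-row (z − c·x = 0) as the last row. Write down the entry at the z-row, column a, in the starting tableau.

-2

The z-row carries the negated objective coefficients: the a entry is -2.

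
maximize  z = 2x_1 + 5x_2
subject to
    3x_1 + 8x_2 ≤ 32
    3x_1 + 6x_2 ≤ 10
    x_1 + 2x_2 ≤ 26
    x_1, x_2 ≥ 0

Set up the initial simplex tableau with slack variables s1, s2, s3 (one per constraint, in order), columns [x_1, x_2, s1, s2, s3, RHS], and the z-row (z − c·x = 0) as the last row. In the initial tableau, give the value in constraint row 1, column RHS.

32

The RHS of constraint 1 is b_1 = 32.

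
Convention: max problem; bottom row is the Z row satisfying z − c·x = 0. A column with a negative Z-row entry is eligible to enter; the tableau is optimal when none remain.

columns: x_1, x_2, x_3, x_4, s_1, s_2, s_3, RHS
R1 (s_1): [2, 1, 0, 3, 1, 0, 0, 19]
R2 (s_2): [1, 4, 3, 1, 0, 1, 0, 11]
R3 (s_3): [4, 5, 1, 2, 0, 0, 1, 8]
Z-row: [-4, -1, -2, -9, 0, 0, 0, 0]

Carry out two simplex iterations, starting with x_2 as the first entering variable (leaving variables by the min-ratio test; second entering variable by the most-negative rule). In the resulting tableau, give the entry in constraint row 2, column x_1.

-1

Ratio test on column x_2 — row 1: 19/1 = 19; row 2: 11/4 = 11/4; row 3: 8/5 = 8/5. Minimum is 8/5 at row 3 (s_3 leaves); pivot element 5.
Divide row 3 by 5; eliminate column x_2 from the other rows.
Second iteration: most negative Z-row entry is -43/5 in column x_4, so x_4 enters.
Ratio test on column x_4 — row 1: (87/5)/(13/5) = 87/13; row 2: entry -3/5 ≤ 0; row 3: (8/5)/(2/5) = 4. Minimum is 4 at row 3 (x_2 leaves); pivot element 2/5.
Divide row 3 by 2/5; eliminate column x_4 from the other rows.
After both pivots, the entry at constraint row 2, column x_1 is -1.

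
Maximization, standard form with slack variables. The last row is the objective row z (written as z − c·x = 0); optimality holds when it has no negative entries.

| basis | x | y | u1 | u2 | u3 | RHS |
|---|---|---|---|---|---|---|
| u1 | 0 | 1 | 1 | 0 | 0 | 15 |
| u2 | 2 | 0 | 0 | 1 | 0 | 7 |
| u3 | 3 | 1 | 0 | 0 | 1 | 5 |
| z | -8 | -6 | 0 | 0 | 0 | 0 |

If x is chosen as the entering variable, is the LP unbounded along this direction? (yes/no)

no

Column x has positive entries in row(s) 2, 3, so the ratio test bounds it — not unbounded.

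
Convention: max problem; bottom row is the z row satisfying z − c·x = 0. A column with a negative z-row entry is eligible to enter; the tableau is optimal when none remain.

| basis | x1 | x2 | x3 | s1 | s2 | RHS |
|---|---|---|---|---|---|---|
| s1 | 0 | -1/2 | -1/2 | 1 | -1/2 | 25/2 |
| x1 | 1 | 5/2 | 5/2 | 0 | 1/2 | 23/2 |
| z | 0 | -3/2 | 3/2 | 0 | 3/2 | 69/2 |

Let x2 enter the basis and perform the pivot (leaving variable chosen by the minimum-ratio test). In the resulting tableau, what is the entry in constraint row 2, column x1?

2/5

Ratio test on column x2 — row 1: entry -1/2 ≤ 0; row 2: (23/2)/(5/2) = 23/5. Minimum is 23/5 at row 2 (x1 leaves); pivot element 5/2.
Divide row 2 by 5/2; eliminate column x2 from the other rows.
In the new row 2, the x1 entry is the old entry divided by the pivot: 1/(5/2) = 2/5.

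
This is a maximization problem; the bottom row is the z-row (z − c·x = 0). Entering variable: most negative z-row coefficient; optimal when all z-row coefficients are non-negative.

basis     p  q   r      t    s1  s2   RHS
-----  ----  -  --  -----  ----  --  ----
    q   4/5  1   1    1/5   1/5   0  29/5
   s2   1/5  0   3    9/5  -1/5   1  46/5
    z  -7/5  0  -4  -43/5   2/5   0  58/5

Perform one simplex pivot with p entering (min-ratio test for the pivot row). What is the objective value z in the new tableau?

87/4

Ratio test on column p — row 1: (29/5)/(4/5) = 29/4; row 2: (46/5)/(1/5) = 46. Minimum is 29/4 at row 1 (q leaves); pivot element 4/5.
Pivot on row 1; the z-row RHS becomes 58/5 − (-7/5)·(29/4) = 87/4.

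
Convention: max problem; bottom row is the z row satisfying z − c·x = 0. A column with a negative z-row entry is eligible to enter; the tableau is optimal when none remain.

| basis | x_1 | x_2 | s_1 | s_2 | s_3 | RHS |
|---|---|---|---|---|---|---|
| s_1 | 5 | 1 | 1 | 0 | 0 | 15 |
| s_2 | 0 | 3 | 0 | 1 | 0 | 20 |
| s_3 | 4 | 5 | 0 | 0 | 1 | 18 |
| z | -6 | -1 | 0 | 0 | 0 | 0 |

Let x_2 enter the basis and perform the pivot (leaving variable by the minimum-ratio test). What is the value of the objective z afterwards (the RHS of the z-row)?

18/5

Ratio test on column x_2 — row 1: 15/1 = 15; row 2: 20/3 = 20/3; row 3: 18/5 = 18/5. Minimum is 18/5 at row 3 (s_3 leaves); pivot element 5.
Pivot on row 3; the z-row RHS becomes 0 − (-1)·(18/5) = 18/5.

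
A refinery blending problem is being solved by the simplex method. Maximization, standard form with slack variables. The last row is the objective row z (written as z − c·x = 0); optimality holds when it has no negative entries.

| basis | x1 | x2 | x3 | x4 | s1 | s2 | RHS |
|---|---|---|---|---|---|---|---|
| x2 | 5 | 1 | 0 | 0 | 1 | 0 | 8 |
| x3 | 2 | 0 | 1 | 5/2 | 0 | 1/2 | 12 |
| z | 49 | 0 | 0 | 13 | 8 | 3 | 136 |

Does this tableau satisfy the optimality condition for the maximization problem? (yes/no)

Every z-row coefficient is ≥ 0, so the tableau is optimal.

yes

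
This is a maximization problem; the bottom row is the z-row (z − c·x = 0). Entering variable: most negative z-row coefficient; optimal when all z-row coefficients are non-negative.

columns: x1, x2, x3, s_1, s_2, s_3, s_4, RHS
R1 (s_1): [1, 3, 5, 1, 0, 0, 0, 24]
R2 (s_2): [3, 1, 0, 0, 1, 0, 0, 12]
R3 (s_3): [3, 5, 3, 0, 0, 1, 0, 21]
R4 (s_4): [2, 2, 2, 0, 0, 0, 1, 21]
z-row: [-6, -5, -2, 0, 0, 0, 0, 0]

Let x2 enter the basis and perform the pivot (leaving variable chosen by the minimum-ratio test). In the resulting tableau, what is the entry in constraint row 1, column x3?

16/5

Ratio test on column x2 — row 1: 24/3 = 8; row 2: 12/1 = 12; row 3: 21/5 = 21/5; row 4: 21/2 = 21/2. Minimum is 21/5 at row 3 (s_3 leaves); pivot element 5.
Divide row 3 by 5; eliminate column x2 from the other rows.
Row 1 update in column x3: 5 − 3·(3/5) = 16/5.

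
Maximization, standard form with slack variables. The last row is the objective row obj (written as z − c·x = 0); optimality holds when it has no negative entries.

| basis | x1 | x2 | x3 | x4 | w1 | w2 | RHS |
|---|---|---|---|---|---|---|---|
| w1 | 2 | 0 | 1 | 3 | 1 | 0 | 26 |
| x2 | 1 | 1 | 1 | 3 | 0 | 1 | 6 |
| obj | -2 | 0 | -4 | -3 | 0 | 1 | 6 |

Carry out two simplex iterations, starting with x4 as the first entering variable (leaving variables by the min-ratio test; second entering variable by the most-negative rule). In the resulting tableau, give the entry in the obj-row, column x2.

Ratio test on column x4 — row 1: 26/3 = 26/3; row 2: 6/3 = 2. Minimum is 2 at row 2 (x2 leaves); pivot element 3.
Divide row 2 by 3; eliminate column x4 from the other rows.
Second iteration: most negative obj-row entry is -3 in column x3, so x3 enters.
Ratio test on column x3 — row 1: entry 0 ≤ 0; row 2: 2/(1/3) = 6. Minimum is 6 at row 2 (x4 leaves); pivot element 1/3.
Divide row 2 by 1/3; eliminate column x3 from the other rows.
After both pivots, the entry at the obj-row, column x2 is 4.

4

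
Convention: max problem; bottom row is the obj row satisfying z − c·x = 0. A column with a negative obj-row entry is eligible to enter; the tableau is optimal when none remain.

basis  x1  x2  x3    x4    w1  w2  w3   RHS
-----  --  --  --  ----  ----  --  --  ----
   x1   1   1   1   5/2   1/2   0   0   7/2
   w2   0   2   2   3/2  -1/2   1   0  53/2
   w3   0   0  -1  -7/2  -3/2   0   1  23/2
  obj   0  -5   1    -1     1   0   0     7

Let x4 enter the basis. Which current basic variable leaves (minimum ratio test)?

Column x4 entries and ratios — x1: (7/2)/(5/2) = 7/5; w2: (53/2)/(3/2) = 53/3; w3: -7/2 ≤ 0, skip.
Smallest ratio is 7/5 in the row of x1, so x1 leaves.

x1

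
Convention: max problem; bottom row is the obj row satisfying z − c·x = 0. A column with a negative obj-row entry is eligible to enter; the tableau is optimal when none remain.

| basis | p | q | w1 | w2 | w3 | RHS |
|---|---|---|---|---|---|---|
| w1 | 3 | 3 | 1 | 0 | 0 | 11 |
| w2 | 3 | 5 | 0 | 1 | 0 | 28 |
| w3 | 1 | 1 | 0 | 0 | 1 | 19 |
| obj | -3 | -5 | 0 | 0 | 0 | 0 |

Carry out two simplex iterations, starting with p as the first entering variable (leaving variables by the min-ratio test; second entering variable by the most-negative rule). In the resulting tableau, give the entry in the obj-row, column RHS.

Ratio test on column p — row 1: 11/3 = 11/3; row 2: 28/3 = 28/3; row 3: 19/1 = 19. Minimum is 11/3 at row 1 (w1 leaves); pivot element 3.
Divide row 1 by 3; eliminate column p from the other rows.
Second iteration: most negative obj-row entry is -2 in column q, so q enters.
Ratio test on column q — row 1: (11/3)/1 = 11/3; row 2: 17/2 = 17/2; row 3: entry 0 ≤ 0. Minimum is 11/3 at row 1 (p leaves); pivot element 1.
Divide row 1 by 1; eliminate column q from the other rows.
After both pivots, the entry at the obj-row, column RHS is 55/3.

55/3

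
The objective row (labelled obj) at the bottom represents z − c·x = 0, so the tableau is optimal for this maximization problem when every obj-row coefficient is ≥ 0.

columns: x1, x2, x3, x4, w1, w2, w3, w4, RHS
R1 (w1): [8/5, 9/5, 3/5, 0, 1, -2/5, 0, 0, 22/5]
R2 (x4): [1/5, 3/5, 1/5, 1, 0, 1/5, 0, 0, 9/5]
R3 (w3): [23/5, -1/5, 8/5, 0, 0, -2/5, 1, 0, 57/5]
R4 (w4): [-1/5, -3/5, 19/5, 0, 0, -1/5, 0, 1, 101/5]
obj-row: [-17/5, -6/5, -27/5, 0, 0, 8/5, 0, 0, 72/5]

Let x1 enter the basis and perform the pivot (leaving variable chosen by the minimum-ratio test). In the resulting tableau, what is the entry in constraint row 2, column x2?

Ratio test on column x1 — row 1: (22/5)/(8/5) = 11/4; row 2: (9/5)/(1/5) = 9; row 3: (57/5)/(23/5) = 57/23; row 4: entry -1/5 ≤ 0. Minimum is 57/23 at row 3 (w3 leaves); pivot element 23/5.
Divide row 3 by 23/5; eliminate column x1 from the other rows.
Row 2 update in column x2: 3/5 − (1/5)·(-1/23) = 14/23.

14/23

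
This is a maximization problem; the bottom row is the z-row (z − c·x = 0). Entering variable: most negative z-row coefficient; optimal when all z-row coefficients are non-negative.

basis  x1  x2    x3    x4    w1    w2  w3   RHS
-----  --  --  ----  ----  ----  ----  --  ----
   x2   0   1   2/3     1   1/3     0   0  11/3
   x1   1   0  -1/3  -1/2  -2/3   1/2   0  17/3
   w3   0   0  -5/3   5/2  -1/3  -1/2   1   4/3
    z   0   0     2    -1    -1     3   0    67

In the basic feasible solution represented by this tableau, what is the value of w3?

w3 is basic (row 3); its value is the RHS of that row, 4/3.

4/3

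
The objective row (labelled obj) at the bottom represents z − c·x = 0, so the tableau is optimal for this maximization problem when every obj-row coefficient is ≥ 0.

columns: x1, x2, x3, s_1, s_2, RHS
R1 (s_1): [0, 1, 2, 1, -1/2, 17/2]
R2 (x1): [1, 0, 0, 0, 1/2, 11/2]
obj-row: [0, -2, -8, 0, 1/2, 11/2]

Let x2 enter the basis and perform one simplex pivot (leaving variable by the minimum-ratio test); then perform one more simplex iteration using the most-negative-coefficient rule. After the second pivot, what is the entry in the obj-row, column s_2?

Ratio test on column x2 — row 1: (17/2)/1 = 17/2; row 2: entry 0 ≤ 0. Minimum is 17/2 at row 1 (s_1 leaves); pivot element 1.
Divide row 1 by 1; eliminate column x2 from the other rows.
Second iteration: most negative obj-row entry is -4 in column x3, so x3 enters.
Ratio test on column x3 — row 1: (17/2)/2 = 17/4; row 2: entry 0 ≤ 0. Minimum is 17/4 at row 1 (x2 leaves); pivot element 2.
Divide row 1 by 2; eliminate column x3 from the other rows.
After both pivots, the entry at the obj-row, column s_2 is -3/2.

-3/2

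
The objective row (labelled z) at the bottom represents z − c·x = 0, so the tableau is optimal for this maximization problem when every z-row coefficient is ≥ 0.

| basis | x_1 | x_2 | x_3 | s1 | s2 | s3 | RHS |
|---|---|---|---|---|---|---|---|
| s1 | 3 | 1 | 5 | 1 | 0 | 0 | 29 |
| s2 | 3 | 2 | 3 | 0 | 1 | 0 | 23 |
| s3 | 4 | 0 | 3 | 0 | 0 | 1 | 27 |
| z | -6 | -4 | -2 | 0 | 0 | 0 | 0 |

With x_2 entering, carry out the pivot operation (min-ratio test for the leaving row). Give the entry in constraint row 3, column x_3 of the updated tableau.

3

Ratio test on column x_2 — row 1: 29/1 = 29; row 2: 23/2 = 23/2; row 3: entry 0 ≤ 0. Minimum is 23/2 at row 2 (s2 leaves); pivot element 2.
Divide row 2 by 2; eliminate column x_2 from the other rows.
Row 3 update in column x_3: 3 − 0·(3/2) = 3.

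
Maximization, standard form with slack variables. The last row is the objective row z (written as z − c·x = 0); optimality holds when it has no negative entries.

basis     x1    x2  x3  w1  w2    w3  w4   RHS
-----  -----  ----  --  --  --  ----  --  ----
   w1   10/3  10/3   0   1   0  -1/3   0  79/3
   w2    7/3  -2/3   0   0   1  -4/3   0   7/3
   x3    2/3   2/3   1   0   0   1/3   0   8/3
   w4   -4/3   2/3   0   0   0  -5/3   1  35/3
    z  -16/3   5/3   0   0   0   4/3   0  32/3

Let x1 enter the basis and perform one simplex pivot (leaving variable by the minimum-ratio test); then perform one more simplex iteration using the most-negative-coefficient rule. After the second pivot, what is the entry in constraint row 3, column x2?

6/5

Ratio test on column x1 — row 1: (79/3)/(10/3) = 79/10; row 2: (7/3)/(7/3) = 1; row 3: (8/3)/(2/3) = 4; row 4: entry -4/3 ≤ 0. Minimum is 1 at row 2 (w2 leaves); pivot element 7/3.
Divide row 2 by 7/3; eliminate column x1 from the other rows.
Second iteration: most negative z-row entry is -12/7 in column w3, so w3 enters.
Ratio test on column w3 — row 1: 23/(11/7) = 161/11; row 2: entry -4/7 ≤ 0; row 3: 2/(5/7) = 14/5; row 4: entry -17/7 ≤ 0. Minimum is 14/5 at row 3 (x3 leaves); pivot element 5/7.
Divide row 3 by 5/7; eliminate column w3 from the other rows.
After both pivots, the entry at constraint row 3, column x2 is 6/5.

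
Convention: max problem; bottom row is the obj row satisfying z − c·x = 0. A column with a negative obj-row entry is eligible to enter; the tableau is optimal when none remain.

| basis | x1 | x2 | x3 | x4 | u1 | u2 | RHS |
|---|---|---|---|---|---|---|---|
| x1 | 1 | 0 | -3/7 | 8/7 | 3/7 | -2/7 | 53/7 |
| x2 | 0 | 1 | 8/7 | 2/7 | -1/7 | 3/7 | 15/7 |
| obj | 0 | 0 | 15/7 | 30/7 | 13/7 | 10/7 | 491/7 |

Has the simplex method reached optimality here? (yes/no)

Every obj-row coefficient is ≥ 0, so the tableau is optimal.

yes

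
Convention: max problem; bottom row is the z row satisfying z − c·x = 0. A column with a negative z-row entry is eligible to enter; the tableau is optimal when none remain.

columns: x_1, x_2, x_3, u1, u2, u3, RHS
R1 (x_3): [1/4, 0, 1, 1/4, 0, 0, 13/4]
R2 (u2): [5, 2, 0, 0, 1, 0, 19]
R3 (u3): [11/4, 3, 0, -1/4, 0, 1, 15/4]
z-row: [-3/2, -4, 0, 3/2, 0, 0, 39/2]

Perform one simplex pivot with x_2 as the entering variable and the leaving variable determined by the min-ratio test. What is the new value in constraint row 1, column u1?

1/4

Ratio test on column x_2 — row 1: entry 0 ≤ 0; row 2: 19/2 = 19/2; row 3: (15/4)/3 = 5/4. Minimum is 5/4 at row 3 (u3 leaves); pivot element 3.
Divide row 3 by 3; eliminate column x_2 from the other rows.
Row 1 update in column u1: 1/4 − 0·(-1/12) = 1/4.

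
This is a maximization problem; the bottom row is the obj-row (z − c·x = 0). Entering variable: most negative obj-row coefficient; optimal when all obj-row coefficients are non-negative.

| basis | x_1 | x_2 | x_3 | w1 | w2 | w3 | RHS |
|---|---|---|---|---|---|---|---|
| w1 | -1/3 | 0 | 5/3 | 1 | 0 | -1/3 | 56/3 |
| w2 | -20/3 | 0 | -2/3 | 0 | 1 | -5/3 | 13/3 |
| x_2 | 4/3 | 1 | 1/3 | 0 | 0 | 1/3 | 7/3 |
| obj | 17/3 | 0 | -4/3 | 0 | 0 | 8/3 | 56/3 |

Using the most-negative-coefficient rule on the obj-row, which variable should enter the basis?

Negative obj-row entries: x_3: -4/3.
The most negative is -4/3 in column x_3, so x_3 enters.

x_3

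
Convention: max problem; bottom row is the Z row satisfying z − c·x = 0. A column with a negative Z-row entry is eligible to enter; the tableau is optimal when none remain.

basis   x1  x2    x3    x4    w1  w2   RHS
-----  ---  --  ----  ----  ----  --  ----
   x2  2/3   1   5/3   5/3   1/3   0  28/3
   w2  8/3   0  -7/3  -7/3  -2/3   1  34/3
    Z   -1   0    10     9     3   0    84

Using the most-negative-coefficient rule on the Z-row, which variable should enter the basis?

x1

Negative Z-row entries: x1: -1.
The most negative is -1 in column x1, so x1 enters.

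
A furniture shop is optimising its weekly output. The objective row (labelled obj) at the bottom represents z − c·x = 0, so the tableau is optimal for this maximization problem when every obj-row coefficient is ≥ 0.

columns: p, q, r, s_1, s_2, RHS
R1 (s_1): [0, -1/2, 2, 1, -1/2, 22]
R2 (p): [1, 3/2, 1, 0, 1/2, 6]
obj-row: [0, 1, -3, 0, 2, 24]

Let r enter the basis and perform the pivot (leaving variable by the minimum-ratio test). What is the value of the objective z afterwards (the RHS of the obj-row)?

Ratio test on column r — row 1: 22/2 = 11; row 2: 6/1 = 6. Minimum is 6 at row 2 (p leaves); pivot element 1.
Pivot on row 2; the obj-row RHS becomes 24 − (-3)·6 = 42.

42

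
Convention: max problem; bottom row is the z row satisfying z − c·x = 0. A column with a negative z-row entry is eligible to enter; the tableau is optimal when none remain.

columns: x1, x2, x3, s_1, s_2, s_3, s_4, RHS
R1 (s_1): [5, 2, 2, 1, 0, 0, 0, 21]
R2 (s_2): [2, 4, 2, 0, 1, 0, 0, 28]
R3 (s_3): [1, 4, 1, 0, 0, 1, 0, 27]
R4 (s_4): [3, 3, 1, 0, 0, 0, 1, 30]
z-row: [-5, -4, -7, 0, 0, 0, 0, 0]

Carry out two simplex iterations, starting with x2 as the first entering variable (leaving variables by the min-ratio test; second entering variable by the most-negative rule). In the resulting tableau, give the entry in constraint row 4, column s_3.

-1/2

Ratio test on column x2 — row 1: 21/2 = 21/2; row 2: 28/4 = 7; row 3: 27/4 = 27/4; row 4: 30/3 = 10. Minimum is 27/4 at row 3 (s_3 leaves); pivot element 4.
Divide row 3 by 4; eliminate column x2 from the other rows.
Second iteration: most negative z-row entry is -6 in column x3, so x3 enters.
Ratio test on column x3 — row 1: (15/2)/(3/2) = 5; row 2: 1/1 = 1; row 3: (27/4)/(1/4) = 27; row 4: (39/4)/(1/4) = 39. Minimum is 1 at row 2 (s_2 leaves); pivot element 1.
Divide row 2 by 1; eliminate column x3 from the other rows.
After both pivots, the entry at constraint row 4, column s_3 is -1/2.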